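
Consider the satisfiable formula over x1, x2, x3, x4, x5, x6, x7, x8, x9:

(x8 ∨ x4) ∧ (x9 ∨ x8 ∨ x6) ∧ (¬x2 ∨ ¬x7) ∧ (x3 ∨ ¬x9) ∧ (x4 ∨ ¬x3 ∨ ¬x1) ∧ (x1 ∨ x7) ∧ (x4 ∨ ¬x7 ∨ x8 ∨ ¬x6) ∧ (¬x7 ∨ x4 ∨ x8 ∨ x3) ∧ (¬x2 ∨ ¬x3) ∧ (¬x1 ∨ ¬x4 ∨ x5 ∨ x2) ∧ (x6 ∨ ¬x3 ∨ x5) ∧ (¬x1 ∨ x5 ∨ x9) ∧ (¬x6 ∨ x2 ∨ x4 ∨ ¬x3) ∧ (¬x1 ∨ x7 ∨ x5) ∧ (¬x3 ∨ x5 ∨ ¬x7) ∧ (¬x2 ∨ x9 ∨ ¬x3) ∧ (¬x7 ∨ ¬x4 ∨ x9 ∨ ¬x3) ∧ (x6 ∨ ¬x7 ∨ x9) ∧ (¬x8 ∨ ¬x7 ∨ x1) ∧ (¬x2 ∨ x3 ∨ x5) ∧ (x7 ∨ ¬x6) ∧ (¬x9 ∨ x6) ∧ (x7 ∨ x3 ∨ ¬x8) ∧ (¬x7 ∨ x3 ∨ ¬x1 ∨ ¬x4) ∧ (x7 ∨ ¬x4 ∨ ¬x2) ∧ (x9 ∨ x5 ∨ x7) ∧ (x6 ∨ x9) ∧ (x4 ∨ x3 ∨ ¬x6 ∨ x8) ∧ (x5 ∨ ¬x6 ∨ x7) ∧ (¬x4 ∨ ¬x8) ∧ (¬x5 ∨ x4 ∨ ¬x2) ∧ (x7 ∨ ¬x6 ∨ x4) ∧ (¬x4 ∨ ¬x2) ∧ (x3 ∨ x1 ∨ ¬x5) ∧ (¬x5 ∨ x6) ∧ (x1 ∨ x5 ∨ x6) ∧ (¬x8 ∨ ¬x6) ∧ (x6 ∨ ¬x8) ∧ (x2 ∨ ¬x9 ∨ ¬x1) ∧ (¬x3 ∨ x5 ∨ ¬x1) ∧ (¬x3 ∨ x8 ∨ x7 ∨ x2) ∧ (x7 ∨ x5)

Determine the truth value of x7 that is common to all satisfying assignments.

Suppose x7 = False.
The clause (x1) is unit, so x1 = True.
The clause (x5) is unit, so x5 = True.
The clause (¬x6) is unit, so x6 = False.
Now (x6) is unsatisfied and unit — conflict.
So every satisfying assignment has x7 = True.

True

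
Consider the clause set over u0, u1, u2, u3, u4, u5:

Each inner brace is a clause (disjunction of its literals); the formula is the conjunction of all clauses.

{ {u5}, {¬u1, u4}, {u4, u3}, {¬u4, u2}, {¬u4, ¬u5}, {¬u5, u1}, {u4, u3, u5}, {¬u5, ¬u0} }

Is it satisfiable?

Unsatisfiable

Unit clause (u5) forces u5 = True.
Unit clause (¬u4) forces u4 = False.
Unit clause (¬u1) forces u1 = False.
That conflicts with the unit clause (u1).
No assignment satisfies every clause.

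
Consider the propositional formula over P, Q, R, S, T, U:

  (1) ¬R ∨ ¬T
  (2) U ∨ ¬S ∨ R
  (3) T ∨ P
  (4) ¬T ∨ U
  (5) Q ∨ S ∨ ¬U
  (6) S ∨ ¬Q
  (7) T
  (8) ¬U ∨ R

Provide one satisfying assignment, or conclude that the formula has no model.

UNSATISFIABLE

(T) alone gives T = True.
(¬R) alone gives R = False.
(U) alone gives U = True.
But (¬U) is also a unit clause — contradiction.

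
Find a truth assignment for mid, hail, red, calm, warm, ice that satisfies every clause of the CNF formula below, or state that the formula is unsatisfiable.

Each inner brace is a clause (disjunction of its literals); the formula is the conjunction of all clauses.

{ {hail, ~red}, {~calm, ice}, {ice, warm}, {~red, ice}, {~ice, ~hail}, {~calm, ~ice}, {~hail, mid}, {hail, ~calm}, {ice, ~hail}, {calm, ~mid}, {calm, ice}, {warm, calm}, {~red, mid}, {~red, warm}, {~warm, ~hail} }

mid=0,  hail=0,  red=0,  calm=0,  warm=1,  ice=1

Branch on hail: set hail = 0.
(~red) alone gives red = 0.
(~calm) alone gives calm = 0.
(~mid) alone gives mid = 0.
(ice) alone gives ice = 1.
(warm) alone gives warm = 1.
This assignment satisfies each clause.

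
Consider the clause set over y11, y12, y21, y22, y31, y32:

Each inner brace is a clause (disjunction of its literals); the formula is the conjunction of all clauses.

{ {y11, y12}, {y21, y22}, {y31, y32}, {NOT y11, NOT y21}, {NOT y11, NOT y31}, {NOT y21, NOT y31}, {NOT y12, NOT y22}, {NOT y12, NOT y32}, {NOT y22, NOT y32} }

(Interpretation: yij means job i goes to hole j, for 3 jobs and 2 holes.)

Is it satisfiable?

No

Branch on y11: set y11 = true.
(NOT y21) alone gives y21 = false.
(y22) alone gives y22 = true.
(NOT y31) alone gives y31 = false.
(y32) alone gives y32 = true.
That conflicts with the unit clause (NOT y32).
Backtrack on y11: now try y11 = false.
(y12) alone gives y12 = true.
(NOT y22) alone gives y22 = false.
(y21) alone gives y21 = true.
(NOT y31) alone gives y31 = false.
(y32) alone gives y32 = true.
That conflicts with the unit clause (NOT y32).
Neither y11 = true nor y11 = false works.
No assignment satisfies every clause.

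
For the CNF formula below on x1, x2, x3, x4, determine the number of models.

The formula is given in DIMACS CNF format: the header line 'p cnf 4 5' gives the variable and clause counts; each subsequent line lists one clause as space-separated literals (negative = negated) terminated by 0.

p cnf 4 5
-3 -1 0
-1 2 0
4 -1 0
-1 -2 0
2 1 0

There are 2^4 = 16 truth assignments over (x1, x2, x3, x4).
Check each against the 5 clauses (columns in the order x1, x2, x3, x4):
  F F F F  ✗ fails (x2 ∨ x1)
  F F F T  ✗ fails (x2 ∨ x1)
  F F T F  ✗ fails (x2 ∨ x1)
  F F T T  ✗ fails (x2 ∨ x1)
  F T F F  ✓ satisfies all
  F T F T  ✓ satisfies all
  F T T F  ✓ satisfies all
  F T T T  ✓ satisfies all
  T F F F  ✗ fails (¬x1 ∨ x2)
  T F F T  ✗ fails (¬x1 ∨ x2)
  T F T F  ✗ fails (¬x3 ∨ ¬x1)
  T F T T  ✗ fails (¬x3 ∨ ¬x1)
  T T F F  ✗ fails (x4 ∨ ¬x1)
  T T F T  ✗ fails (¬x1 ∨ ¬x2)
  T T T F  ✗ fails (¬x3 ∨ ¬x1)
  T T T T  ✗ fails (¬x3 ∨ ¬x1)
4 of the 16 rows are models.

4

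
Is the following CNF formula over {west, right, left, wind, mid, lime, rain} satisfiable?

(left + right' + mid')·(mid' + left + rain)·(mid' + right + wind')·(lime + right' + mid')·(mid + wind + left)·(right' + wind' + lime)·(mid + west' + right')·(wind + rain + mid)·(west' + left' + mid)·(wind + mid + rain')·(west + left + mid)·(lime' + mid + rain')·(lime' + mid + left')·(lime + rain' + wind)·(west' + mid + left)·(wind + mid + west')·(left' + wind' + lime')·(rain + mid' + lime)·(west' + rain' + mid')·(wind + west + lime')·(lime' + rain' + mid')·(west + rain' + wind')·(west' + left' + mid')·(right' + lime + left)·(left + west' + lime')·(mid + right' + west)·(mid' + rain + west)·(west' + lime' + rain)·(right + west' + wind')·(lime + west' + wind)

Branch on left: set left = 1.
Branch on west: set west = 0.
Branch on lime: set lime = 0.
Branch on right: set right = 0.
Branch on mid: set mid = 0.
Branch on wind: set wind = 1.
Unit clause (rain') forces rain = 0.
All clauses are satisfied.
A satisfying assignment: west: 0, right: 0, left: 1, wind: 1, mid: 0, lime: 0, rain: 0.

Satisfiable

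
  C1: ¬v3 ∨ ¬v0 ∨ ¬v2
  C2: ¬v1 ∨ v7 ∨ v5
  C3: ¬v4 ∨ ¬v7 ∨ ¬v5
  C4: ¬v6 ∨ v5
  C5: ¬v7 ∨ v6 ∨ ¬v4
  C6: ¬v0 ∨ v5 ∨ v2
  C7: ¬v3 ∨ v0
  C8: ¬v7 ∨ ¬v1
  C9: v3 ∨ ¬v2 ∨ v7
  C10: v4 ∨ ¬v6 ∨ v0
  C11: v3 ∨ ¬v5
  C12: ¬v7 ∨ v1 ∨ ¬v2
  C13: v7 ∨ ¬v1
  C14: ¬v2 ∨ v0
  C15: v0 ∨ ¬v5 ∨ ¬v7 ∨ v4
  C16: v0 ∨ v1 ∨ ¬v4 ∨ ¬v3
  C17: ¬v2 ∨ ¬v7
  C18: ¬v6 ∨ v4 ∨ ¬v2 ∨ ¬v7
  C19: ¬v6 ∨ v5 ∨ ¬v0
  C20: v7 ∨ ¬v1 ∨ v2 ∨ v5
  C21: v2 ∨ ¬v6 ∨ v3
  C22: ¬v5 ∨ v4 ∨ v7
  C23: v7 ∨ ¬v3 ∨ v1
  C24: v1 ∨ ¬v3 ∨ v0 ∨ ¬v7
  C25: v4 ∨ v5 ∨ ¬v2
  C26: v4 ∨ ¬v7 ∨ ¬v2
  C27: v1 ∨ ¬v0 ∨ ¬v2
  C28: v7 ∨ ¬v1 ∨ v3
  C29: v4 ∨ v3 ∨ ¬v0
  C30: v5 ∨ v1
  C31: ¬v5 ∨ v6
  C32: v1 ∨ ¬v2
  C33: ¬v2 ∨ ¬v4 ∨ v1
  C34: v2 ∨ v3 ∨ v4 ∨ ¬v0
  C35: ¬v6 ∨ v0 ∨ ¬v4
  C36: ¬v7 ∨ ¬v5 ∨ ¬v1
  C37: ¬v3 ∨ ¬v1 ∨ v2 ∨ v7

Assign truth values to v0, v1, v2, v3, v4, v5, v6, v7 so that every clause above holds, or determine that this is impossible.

Suppose v6 = True.
Unit clause (v5) forces v5 = True.
Unit clause (v3) forces v3 = True.
Unit clause (v0) forces v0 = True.
Unit clause (¬v2) forces v2 = False.
Suppose v4 = False.
Unit clause (v7) forces v7 = True.
Unit clause (¬v1) forces v1 = False.
This assignment satisfies each clause.

v0: True, v1: False, v2: False, v3: True, v4: False, v5: True, v6: True, v7: True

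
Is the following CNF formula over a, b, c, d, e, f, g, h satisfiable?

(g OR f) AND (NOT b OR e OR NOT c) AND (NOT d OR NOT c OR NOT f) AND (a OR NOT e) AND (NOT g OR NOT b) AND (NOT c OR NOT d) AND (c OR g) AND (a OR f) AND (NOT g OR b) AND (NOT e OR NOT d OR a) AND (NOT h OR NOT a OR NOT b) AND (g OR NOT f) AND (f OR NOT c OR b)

Unsatisfiable

Branch on g: set g = true.
The clause (NOT b) is unit, so b = false.
Now (b) is unsatisfied and unit — conflict.
Backtrack on g: now try g = false.
The clause (f) is unit, so f = true.
Now (NOT f) is unsatisfied and unit — conflict.
Neither g = true nor g = false works.
No assignment satisfies every clause.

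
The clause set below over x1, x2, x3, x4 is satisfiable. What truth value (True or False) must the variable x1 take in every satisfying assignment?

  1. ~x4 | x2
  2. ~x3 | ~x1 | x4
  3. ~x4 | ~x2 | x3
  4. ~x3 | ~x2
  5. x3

Suppose x1 = 1.
The clause (x3) is unit, so x3 = 1.
The clause (x4) is unit, so x4 = 1.
The clause (x2) is unit, so x2 = 1.
But (~x2) is also a unit clause — contradiction.
So every satisfying assignment has x1 = False.

False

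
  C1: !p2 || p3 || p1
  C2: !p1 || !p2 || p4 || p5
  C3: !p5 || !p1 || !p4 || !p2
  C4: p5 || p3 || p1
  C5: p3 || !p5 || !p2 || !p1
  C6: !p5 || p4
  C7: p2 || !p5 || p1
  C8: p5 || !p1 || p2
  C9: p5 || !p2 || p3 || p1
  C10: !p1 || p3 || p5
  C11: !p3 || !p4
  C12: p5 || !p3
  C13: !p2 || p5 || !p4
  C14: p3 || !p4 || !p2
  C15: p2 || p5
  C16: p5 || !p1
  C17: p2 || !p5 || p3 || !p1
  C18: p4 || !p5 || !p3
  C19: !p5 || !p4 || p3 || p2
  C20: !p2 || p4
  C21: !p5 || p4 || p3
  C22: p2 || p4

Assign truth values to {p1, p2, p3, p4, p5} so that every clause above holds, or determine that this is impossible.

UNSATISFIABLE

Try p5 = false.
Unit clause (!p3) forces p3 = false.
Unit clause (p1) forces p1 = true.
But (!p1) is also a unit clause — contradiction.
That branch fails; take p5 = true instead.
Unit clause (p4) forces p4 = true.
Unit clause (!p3) forces p3 = false.
Unit clause (!p2) forces p2 = false.
But (p2) is also a unit clause — contradiction.
Neither p5 = true nor p5 = false works.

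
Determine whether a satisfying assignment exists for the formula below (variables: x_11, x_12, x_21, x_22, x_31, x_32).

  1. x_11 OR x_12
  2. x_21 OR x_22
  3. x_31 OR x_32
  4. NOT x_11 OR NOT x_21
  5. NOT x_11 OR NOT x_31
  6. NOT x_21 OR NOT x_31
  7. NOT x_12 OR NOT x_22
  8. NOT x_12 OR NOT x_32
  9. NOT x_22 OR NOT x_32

Unsatisfiable

Branch on x_11: set x_11 = true.
Unit clause (NOT x_21) forces x_21 = false.
Unit clause (x_22) forces x_22 = true.
Unit clause (NOT x_31) forces x_31 = false.
Unit clause (x_32) forces x_32 = true.
But (NOT x_32) is also a unit clause — contradiction.
That branch fails; take x_11 = false instead.
Unit clause (x_12) forces x_12 = true.
Unit clause (NOT x_22) forces x_22 = false.
Unit clause (x_21) forces x_21 = true.
Unit clause (NOT x_31) forces x_31 = false.
Unit clause (x_32) forces x_32 = true.
But (NOT x_32) is also a unit clause — contradiction.
Either choice for x_11 ends in contradiction.
No assignment satisfies every clause.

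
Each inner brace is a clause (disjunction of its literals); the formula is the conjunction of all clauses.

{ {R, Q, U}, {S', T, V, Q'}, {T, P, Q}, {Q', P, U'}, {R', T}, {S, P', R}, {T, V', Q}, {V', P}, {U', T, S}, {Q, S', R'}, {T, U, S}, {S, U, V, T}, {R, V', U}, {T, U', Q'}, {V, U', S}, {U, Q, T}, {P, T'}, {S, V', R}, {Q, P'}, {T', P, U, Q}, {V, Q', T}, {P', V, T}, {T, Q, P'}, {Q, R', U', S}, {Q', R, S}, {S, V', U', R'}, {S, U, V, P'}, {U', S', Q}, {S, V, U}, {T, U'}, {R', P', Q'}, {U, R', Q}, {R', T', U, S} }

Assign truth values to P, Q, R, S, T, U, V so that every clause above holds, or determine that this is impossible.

Try R = 0.
Try Q = 1.
Unit clause (S) forces S = 1.
Try T = 1.
Unit clause (P) forces P = 1.
Try V = 0.
All clauses hold; U can take either value.

P: 1; Q: 1; R: 0; S: 1; T: 1; U: 1; V: 0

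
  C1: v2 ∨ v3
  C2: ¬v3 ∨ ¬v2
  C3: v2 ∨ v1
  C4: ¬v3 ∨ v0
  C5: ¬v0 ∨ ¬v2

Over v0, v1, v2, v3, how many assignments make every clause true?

There are 2^4 = 16 truth assignments over (v0, v1, v2, v3).
Check each against the 5 clauses (columns in the order v0, v1, v2, v3):
  F F F F  ✗ fails (v2 ∨ v3)
  F F F T  ✗ fails (v2 ∨ v1)
  F F T F  ✓ satisfies all
  F F T T  ✗ fails (¬v3 ∨ ¬v2)
  F T F F  ✗ fails (v2 ∨ v3)
  F T F T  ✗ fails (¬v3 ∨ v0)
  F T T F  ✓ satisfies all
  F T T T  ✗ fails (¬v3 ∨ ¬v2)
  T F F F  ✗ fails (v2 ∨ v3)
  T F F T  ✗ fails (v2 ∨ v1)
  T F T F  ✗ fails (¬v0 ∨ ¬v2)
  T F T T  ✗ fails (¬v3 ∨ ¬v2)
  T T F F  ✗ fails (v2 ∨ v3)
  T T F T  ✓ satisfies all
  T T T F  ✗ fails (¬v0 ∨ ¬v2)
  T T T T  ✗ fails (¬v3 ∨ ¬v2)
3 of the 16 rows are models.

3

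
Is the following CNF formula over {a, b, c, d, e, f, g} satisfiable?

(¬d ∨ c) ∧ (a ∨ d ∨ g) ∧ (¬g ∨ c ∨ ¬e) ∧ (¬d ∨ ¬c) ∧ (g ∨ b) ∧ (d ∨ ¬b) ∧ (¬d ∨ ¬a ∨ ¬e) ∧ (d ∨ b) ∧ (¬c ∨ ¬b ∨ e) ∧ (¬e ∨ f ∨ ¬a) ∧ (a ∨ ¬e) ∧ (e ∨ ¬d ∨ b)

Case d = False:
Unit clause (¬b) forces b = False.
But (b) is also a unit clause — contradiction.
Backtrack on d: now try d = True.
Unit clause (c) forces c = True.
But (¬c) is also a unit clause — contradiction.
Both values of d lead to a conflict.
No assignment satisfies every clause.

No, unsatisfiable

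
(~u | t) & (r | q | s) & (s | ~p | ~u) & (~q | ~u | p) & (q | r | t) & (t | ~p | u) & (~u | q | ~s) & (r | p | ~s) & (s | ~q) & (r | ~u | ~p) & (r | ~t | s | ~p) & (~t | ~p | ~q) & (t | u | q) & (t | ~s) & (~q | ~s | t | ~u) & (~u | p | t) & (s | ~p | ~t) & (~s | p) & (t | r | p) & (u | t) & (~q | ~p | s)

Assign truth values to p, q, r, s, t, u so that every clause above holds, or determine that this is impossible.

p=0; q=0; r=1; s=0; t=1; u=1

Branch on u: set u = 1.
Unit clause (t) forces t = 1.
Branch on s: set s = 0.
Unit clause (~p) forces p = 0.
Unit clause (~q) forces q = 0.
Unit clause (r) forces r = 1.
This assignment satisfies each clause.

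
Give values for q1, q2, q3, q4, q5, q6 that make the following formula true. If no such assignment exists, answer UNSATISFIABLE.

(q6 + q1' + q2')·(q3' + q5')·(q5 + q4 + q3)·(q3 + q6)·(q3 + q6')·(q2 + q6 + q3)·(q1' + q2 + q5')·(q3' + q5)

Suppose q3 = 0.
Unit clause (q6) forces q6 = 1.
Now (q6') is unsatisfied and unit — conflict.
So q3 must be the other value — set q3 = 1.
Unit clause (q5') forces q5 = 0.
Now (q5) is unsatisfied and unit — conflict.
Either choice for q3 ends in contradiction.

UNSATISFIABLE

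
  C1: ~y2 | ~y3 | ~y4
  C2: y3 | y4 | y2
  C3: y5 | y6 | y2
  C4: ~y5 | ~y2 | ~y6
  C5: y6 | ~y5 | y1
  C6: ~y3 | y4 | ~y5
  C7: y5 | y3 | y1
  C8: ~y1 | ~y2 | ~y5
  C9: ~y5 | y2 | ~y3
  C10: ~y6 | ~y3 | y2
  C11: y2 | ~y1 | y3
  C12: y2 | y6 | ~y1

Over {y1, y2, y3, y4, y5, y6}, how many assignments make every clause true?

9

There are 2^6 = 64 truth assignments over (y1, y2, y3, y4, y5, y6).
Split on y1. With y1 = 1, the clauses containing y1 are satisfied and ~y1 drops from the rest; 6 of the 2^5 = 32 assignments to the other variables satisfy what remains.
With y1 = 0, by the same count on the reduced clause set, 3 assignments work.
(One model: y1=F, y2=F, y3=F, y4=T, y5=T, y6=T.)
Total: 6 + 3 = 9.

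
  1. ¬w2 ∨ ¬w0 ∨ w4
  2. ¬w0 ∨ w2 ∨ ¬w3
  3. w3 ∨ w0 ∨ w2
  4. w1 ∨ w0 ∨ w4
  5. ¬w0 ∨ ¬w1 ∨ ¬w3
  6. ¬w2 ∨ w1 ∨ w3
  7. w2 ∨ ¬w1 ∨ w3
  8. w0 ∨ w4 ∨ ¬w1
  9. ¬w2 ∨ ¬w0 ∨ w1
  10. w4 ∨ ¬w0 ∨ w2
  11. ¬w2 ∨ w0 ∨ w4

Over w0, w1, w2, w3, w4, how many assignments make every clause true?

There are 2^5 = 32 truth assignments over (w0, w1, w2, w3, w4).
Split on w4. With w4 = True, the clauses containing w4 are satisfied and ¬w4 drops from the rest; 7 of the 2^4 = 16 assignments to the other variables satisfy what remains.
With w4 = False, by the same count on the reduced clause set, 0 assignments work.
(One model: w0=F, w1=F, w2=F, w3=T, w4=T.)
Total: 7 + 0 = 7.

7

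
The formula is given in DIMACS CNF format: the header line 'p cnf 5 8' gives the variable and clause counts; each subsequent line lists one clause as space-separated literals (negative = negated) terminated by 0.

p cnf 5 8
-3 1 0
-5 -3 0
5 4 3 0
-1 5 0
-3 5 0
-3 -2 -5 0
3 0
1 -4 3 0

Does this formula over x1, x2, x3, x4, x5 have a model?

Unsatisfiable

From the singleton clause (x3), x3 = True.
From the singleton clause (x1), x1 = True.
From the singleton clause (¬x5), x5 = False.
Now (x5) is unsatisfied and unit — conflict.
No assignment satisfies every clause.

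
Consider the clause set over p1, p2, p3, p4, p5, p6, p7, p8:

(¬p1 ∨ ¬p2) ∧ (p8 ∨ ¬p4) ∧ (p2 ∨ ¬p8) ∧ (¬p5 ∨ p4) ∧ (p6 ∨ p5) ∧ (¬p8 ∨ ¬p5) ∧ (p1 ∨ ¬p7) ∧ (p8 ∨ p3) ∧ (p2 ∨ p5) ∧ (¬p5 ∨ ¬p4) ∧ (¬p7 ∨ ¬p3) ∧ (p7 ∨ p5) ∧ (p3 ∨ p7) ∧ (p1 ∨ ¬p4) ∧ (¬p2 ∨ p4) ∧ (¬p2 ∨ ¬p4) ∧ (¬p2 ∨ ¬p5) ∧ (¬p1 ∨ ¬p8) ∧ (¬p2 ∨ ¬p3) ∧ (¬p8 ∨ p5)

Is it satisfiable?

Try p1 = False.
The clause (¬p7) is unit, so p7 = False.
The clause (p5) is unit, so p5 = True.
The clause (p4) is unit, so p4 = True.
That conflicts with the unit clause (¬p4).
That branch fails; take p1 = True instead.
The clause (¬p2) is unit, so p2 = False.
The clause (¬p8) is unit, so p8 = False.
The clause (¬p4) is unit, so p4 = False.
The clause (¬p5) is unit, so p5 = False.
That conflicts with the unit clause (p5).
Either choice for p1 ends in contradiction.
No assignment satisfies every clause.

Unsatisfiable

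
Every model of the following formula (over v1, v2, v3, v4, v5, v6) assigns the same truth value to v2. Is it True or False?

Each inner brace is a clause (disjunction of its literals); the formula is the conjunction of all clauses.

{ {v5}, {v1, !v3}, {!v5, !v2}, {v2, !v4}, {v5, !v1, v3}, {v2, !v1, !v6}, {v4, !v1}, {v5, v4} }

False

Suppose v2 = true.
(v5) alone gives v5 = true.
That conflicts with the unit clause (!v5).
So every satisfying assignment has v2 = False.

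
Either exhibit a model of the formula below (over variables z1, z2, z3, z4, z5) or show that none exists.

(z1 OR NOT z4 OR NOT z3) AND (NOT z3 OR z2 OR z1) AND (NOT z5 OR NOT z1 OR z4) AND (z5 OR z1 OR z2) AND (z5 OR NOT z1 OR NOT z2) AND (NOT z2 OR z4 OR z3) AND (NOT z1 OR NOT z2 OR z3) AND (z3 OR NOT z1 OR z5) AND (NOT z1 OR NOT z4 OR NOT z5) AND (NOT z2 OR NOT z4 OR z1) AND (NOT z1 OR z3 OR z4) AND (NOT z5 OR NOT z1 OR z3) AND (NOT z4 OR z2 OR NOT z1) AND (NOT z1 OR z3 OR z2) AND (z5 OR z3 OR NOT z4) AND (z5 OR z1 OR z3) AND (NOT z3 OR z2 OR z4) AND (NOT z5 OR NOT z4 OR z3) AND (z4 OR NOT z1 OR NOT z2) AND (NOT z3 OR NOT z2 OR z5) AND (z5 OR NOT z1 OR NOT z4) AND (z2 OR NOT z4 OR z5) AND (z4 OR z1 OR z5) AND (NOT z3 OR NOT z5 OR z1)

z1 ↦ false, z2 ↦ false, z3 ↦ false, z4 ↦ false, z5 ↦ true

Try z1 = false.
Try z4 = false.
The clause (z5) is unit, so z5 = true.
The clause (NOT z3) is unit, so z3 = false.
The clause (NOT z2) is unit, so z2 = false.
All clauses are satisfied.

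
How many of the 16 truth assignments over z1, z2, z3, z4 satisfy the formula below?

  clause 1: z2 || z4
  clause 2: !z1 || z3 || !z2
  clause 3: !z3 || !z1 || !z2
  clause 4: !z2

There are 2^4 = 16 truth assignments over (z1, z2, z3, z4).
Check each against the 4 clauses (columns in the order z1, z2, z3, z4):
  F F F F  ✗ fails (z2 || z4)
  F F F T  ✓ satisfies all
  F F T F  ✗ fails (z2 || z4)
  F F T T  ✓ satisfies all
  F T F F  ✗ fails (!z2)
  F T F T  ✗ fails (!z2)
  F T T F  ✗ fails (!z2)
  F T T T  ✗ fails (!z2)
  T F F F  ✗ fails (z2 || z4)
  T F F T  ✓ satisfies all
  T F T F  ✗ fails (z2 || z4)
  T F T T  ✓ satisfies all
  T T F F  ✗ fails (!z1 || z3 || !z2)
  T T F T  ✗ fails (!z1 || z3 || !z2)
  T T T F  ✗ fails (!z3 || !z1 || !z2)
  T T T T  ✗ fails (!z3 || !z1 || !z2)
4 of the 16 rows are models.

4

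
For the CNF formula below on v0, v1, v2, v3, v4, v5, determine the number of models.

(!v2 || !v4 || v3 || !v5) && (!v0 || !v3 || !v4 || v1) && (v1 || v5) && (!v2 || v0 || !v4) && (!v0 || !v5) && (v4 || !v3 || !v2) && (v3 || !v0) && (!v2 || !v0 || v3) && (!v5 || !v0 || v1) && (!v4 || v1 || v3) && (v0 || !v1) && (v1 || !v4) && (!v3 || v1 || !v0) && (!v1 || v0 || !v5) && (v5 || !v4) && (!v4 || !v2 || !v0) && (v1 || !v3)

3

There are 2^6 = 64 truth assignments over (v0, v1, v2, v3, v4, v5).
Split on v2. With v2 = true, the clauses containing v2 are satisfied and !v2 drops from the rest; 1 of the 2^5 = 32 assignments to the other variables satisfy what remains.
With v2 = false, by the same count on the reduced clause set, 2 assignments work.
(One model: v0=F, v1=F, v2=F, v3=F, v4=F, v5=T.)
Total: 1 + 2 = 3.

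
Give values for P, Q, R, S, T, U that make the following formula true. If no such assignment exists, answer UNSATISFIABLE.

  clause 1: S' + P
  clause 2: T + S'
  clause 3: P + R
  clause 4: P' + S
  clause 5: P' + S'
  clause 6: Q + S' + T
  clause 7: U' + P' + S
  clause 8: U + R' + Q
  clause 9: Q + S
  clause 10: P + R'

UNSATISFIABLE

Suppose S = 0.
(P') alone gives P = 0.
(R) alone gives R = 1.
That conflicts with the unit clause (R').
That branch fails; take S = 1 instead.
(P) alone gives P = 1.
That conflicts with the unit clause (P').
Either choice for S ends in contradiction.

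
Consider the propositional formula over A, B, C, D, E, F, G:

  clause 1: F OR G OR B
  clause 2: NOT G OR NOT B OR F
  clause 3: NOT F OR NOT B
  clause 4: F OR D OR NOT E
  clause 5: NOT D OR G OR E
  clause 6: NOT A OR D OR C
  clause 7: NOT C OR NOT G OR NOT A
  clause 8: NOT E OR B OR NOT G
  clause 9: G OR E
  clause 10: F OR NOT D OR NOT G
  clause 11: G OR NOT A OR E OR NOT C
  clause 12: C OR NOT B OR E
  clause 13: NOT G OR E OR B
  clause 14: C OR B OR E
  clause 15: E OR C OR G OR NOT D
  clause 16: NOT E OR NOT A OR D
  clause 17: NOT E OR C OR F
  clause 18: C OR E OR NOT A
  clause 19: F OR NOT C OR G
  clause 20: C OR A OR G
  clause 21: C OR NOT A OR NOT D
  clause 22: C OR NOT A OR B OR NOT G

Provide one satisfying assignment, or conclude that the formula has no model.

A=false, B=false, C=true, D=true, E=true, F=true, G=false

Try F = true.
Unit clause (NOT B) forces B = false.
Try E = true.
Unit clause (NOT G) forces G = false.
Try A = false.
Unit clause (C) forces C = true.
No clause remains; D is free.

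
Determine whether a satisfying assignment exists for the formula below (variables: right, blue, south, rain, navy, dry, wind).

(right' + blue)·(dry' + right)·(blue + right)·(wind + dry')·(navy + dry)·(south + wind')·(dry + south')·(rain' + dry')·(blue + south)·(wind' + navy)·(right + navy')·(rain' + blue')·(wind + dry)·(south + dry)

Case right = 1:
The clause (blue) is unit, so blue = 1.
The clause (rain') is unit, so rain = 0.
Case wind = 1:
The clause (south) is unit, so south = 1.
The clause (dry) is unit, so dry = 1.
The clause (navy) is unit, so navy = 1.
Every clause now holds.
A satisfying assignment: right: 1, blue: 1, south: 1, rain: 0, navy: 1, dry: 1, wind: 1.

Satisfiable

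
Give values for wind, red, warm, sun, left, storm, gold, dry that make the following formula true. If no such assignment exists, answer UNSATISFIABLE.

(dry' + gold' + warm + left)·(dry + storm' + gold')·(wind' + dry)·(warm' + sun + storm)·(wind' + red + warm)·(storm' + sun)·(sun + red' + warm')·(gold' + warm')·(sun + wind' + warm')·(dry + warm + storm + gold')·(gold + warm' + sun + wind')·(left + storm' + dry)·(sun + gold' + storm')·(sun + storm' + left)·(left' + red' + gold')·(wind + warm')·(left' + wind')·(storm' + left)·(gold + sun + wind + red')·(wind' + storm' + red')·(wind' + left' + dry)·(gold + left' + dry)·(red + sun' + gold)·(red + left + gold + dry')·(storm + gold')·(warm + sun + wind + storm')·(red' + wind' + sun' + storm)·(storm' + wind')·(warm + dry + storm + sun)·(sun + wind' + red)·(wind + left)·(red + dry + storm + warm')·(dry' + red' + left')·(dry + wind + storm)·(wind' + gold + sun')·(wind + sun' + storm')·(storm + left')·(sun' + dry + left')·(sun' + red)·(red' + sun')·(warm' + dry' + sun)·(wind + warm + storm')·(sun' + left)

Case wind = 1:
(dry) alone gives dry = 1.
(left') alone gives left = 0.
(storm') alone gives storm = 0.
(gold') alone gives gold = 0.
(red) alone gives red = 1.
(sun') alone gives sun = 0.
(warm') alone gives warm = 0.
All clauses are satisfied.

wind: 1; red: 1; warm: 0; sun: 0; left: 0; storm: 0; gold: 0; dry: 1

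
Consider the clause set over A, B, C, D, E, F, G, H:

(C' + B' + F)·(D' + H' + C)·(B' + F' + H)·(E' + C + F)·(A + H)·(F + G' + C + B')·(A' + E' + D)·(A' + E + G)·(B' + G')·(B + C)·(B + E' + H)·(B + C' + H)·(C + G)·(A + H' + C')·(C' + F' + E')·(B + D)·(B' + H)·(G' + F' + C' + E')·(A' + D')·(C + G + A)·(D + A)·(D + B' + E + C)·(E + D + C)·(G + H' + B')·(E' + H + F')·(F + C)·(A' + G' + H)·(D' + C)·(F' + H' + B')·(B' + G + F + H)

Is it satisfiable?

Branch on A: set A = 1.
Unit clause (D') forces D = 0.
Unit clause (E') forces E = 0.
Unit clause (G) forces G = 1.
Unit clause (B') forces B = 0.
That conflicts with the unit clause (B).
Undo A and try A = 0.
Unit clause (H) forces H = 1.
Unit clause (C') forces C = 0.
Unit clause (D') forces D = 0.
That conflicts with the unit clause (D).
Both values of A lead to a conflict.
No assignment satisfies every clause.

Unsatisfiable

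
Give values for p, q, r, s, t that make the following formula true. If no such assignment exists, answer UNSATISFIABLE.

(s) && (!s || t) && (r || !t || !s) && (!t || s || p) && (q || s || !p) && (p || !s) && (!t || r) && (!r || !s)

UNSATISFIABLE

From the singleton clause (s), s = true.
From the singleton clause (t), t = true.
From the singleton clause (r), r = true.
But (!r) is also a unit clause — contradiction.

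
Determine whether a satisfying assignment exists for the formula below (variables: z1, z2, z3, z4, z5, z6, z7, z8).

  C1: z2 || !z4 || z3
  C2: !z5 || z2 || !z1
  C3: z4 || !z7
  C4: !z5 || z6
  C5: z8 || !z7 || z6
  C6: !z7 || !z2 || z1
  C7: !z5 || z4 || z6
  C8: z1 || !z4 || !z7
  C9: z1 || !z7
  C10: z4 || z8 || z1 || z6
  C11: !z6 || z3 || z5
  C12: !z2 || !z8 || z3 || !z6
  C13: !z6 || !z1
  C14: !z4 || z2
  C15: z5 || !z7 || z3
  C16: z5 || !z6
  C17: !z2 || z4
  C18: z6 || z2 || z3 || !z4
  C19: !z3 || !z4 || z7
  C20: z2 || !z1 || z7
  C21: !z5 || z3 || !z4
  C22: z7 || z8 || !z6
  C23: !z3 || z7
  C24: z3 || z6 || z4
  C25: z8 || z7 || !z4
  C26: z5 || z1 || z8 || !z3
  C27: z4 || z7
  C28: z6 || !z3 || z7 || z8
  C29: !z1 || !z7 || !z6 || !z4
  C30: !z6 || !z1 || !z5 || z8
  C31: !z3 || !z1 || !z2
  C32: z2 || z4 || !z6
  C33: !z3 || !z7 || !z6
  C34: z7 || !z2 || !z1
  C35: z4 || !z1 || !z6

Suppose z4 = true.
The clause (z2) is unit, so z2 = true.
Suppose z5 = false.
The clause (!z6) is unit, so z6 = false.
Suppose z8 = true.
Suppose z7 = false.
The clause (!z3) is unit, so z3 = false.
The clause (!z1) is unit, so z1 = false.
This assignment satisfies each clause.
A satisfying assignment: z1: false; z2: true; z3: false; z4: true; z5: false; z6: false; z7: false; z8: true.

Yes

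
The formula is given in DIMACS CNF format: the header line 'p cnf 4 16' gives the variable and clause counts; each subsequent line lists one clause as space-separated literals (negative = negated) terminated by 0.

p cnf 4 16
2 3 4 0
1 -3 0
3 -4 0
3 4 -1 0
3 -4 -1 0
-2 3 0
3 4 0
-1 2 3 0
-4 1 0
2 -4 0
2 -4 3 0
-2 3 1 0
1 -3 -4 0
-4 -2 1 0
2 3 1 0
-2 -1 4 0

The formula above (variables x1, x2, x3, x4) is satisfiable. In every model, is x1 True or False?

True

Suppose x1 = False.
From the singleton clause (¬x3), x3 = False.
From the singleton clause (¬x4), x4 = False.
Now (x4) is unsatisfied and unit — conflict.
So every satisfying assignment has x1 = True.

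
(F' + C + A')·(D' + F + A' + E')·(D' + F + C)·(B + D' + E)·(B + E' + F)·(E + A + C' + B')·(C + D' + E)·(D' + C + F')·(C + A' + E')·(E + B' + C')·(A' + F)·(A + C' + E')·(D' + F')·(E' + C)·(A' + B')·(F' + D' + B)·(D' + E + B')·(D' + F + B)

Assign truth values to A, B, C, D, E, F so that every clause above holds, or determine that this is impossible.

A ↦ 1, B ↦ 0, C ↦ 1, D ↦ 0, E ↦ 1, F ↦ 1

Try A = 1.
The clause (F) is unit, so F = 1.
The clause (C) is unit, so C = 1.
The clause (D') is unit, so D = 0.
The clause (B') is unit, so B = 0.
Every clause is now satisfied; E is unconstrained.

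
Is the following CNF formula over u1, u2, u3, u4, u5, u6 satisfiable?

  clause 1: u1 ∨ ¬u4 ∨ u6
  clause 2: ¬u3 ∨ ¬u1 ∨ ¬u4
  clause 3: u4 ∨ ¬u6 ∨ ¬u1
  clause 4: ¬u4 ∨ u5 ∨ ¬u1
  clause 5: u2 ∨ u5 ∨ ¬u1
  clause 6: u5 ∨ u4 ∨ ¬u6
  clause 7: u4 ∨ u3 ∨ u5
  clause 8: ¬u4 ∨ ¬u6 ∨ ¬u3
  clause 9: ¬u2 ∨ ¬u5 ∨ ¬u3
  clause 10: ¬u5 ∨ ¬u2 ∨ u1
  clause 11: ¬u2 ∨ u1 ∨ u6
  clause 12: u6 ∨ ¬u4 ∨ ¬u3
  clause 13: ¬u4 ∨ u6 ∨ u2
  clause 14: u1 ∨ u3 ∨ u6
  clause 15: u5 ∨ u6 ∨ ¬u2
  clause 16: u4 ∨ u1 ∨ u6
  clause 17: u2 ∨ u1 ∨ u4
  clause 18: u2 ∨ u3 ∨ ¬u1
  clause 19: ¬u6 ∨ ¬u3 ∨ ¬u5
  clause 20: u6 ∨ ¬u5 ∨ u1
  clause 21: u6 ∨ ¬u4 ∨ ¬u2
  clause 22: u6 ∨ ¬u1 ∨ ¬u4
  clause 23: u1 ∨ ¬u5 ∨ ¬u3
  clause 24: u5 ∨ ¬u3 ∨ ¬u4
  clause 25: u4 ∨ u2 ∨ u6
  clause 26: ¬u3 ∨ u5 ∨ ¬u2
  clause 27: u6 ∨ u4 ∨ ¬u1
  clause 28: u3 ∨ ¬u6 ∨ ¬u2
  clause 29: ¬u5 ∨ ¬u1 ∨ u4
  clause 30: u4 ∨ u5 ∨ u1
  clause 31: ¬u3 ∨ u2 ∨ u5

Yes, satisfiable

Try u1 = False.
Try u4 = True.
Unit clause (u6) forces u6 = True.
Unit clause (¬u3) forces u3 = False.
Unit clause (¬u2) forces u2 = False.
Every clause is now satisfied; u5 is unconstrained.
A satisfying assignment: u1: False; u2: False; u3: False; u4: True; u5: False; u6: True.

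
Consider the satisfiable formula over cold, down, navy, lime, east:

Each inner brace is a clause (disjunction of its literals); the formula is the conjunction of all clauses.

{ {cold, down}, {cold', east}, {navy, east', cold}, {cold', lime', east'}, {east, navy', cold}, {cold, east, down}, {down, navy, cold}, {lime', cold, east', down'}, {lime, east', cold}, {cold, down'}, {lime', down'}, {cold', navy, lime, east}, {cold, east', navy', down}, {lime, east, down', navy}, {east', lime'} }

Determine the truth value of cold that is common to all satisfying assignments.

Suppose cold = 0.
The clause (down) is unit, so down = 1.
That conflicts with the unit clause (down').
So every satisfying assignment has cold = True.

True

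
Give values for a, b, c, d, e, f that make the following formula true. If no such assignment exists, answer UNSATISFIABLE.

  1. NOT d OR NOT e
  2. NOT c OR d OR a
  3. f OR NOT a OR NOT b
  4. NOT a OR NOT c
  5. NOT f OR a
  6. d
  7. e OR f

a=true; b=true; c=false; d=true; e=false; f=true

The clause (d) is unit, so d = true.
The clause (NOT e) is unit, so e = false.
The clause (f) is unit, so f = true.
The clause (a) is unit, so a = true.
The clause (NOT c) is unit, so c = false.
No clause remains; b is free.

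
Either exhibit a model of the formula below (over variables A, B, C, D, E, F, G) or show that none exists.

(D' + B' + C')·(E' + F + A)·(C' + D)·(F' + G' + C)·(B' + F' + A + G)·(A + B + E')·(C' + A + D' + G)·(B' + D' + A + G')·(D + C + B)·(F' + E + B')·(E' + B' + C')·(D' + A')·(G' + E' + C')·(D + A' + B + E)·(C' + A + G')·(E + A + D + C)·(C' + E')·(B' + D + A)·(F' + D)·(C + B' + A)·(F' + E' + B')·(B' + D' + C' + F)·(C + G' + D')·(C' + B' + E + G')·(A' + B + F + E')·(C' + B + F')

Branch on C: set C = 0.
Branch on F: set F = 1.
From the singleton clause (G'), G = 0.
From the singleton clause (D), D = 1.
From the singleton clause (A'), A = 0.
From the singleton clause (B'), B = 0.
From the singleton clause (E'), E = 0.
Every clause now holds.

A=0; B=0; C=0; D=1; E=0; F=1; G=0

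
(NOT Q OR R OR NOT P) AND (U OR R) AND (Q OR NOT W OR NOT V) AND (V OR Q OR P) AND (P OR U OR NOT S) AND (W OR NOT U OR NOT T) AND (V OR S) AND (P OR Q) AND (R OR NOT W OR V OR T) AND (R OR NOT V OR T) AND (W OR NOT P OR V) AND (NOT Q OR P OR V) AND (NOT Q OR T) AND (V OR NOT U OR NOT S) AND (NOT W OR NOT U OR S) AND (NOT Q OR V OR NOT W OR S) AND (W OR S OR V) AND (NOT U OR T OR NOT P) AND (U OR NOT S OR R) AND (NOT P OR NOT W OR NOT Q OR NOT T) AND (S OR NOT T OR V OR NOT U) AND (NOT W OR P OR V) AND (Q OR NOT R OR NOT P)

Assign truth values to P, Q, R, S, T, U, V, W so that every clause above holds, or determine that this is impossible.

Branch on U: set U = true.
Branch on W: set W = true.
Unit clause (S) forces S = true.
Unit clause (V) forces V = true.
Unit clause (Q) forces Q = true.
Unit clause (T) forces T = true.
Unit clause (NOT P) forces P = false.
No clause remains; R is free.

P=false; Q=true; R=true; S=true; T=true; U=true; V=true; W=true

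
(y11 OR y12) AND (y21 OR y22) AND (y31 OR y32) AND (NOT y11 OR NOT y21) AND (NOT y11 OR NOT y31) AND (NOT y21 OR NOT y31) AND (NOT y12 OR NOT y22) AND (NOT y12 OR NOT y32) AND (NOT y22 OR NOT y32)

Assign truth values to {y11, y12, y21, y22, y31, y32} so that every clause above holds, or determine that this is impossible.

UNSATISFIABLE

Try y11 = true.
Unit clause (NOT y21) forces y21 = false.
Unit clause (y22) forces y22 = true.
Unit clause (NOT y31) forces y31 = false.
Unit clause (y32) forces y32 = true.
That conflicts with the unit clause (NOT y32).
Undo y11 and try y11 = false.
Unit clause (y12) forces y12 = true.
Unit clause (NOT y22) forces y22 = false.
Unit clause (y21) forces y21 = true.
Unit clause (NOT y31) forces y31 = false.
Unit clause (y32) forces y32 = true.
That conflicts with the unit clause (NOT y32).
Both values of y11 lead to a conflict.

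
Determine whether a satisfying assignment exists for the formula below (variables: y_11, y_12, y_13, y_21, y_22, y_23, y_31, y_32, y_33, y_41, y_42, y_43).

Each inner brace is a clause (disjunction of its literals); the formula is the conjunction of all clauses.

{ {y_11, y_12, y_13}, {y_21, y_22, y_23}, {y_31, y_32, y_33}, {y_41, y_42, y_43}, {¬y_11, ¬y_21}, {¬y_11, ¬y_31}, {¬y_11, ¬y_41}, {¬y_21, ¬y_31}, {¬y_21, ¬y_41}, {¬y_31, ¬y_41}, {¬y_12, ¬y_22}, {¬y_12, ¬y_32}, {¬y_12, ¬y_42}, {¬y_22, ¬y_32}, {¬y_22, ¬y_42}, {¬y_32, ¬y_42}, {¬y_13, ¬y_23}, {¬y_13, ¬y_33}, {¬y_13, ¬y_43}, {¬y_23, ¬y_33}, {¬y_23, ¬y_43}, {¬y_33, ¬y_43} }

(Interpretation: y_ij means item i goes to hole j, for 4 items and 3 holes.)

Case y_11 = False:
Case y_12 = True:
From the singleton clause (¬y_22), y_22 = False.
From the singleton clause (¬y_32), y_32 = False.
From the singleton clause (¬y_42), y_42 = False.
Case y_21 = True:
From the singleton clause (¬y_31), y_31 = False.
From the singleton clause (y_33), y_33 = True.
From the singleton clause (¬y_41), y_41 = False.
From the singleton clause (y_43), y_43 = True.
That conflicts with the unit clause (¬y_43).
So y_21 must be the other value — set y_21 = False.
From the singleton clause (y_23), y_23 = True.
From the singleton clause (¬y_13), y_13 = False.
From the singleton clause (¬y_33), y_33 = False.
From the singleton clause (y_31), y_31 = True.
From the singleton clause (¬y_41), y_41 = False.
From the singleton clause (y_43), y_43 = True.
That conflicts with the unit clause (¬y_43).
Either choice for y_21 ends in contradiction.
So y_12 must be the other value — set y_12 = False.
From the singleton clause (y_13), y_13 = True.
From the singleton clause (¬y_23), y_23 = False.
From the singleton clause (¬y_33), y_33 = False.
From the singleton clause (¬y_43), y_43 = False.
Case y_21 = True:
From the singleton clause (¬y_31), y_31 = False.
From the singleton clause (y_32), y_32 = True.
From the singleton clause (¬y_41), y_41 = False.
From the singleton clause (y_42), y_42 = True.
That conflicts with the unit clause (¬y_42).
So y_21 must be the other value — set y_21 = False.
From the singleton clause (y_22), y_22 = True.
From the singleton clause (¬y_32), y_32 = False.
From the singleton clause (y_31), y_31 = True.
From the singleton clause (¬y_41), y_41 = False.
From the singleton clause (y_42), y_42 = True.
That conflicts with the unit clause (¬y_42).
Either choice for y_21 ends in contradiction.
Either choice for y_12 ends in contradiction.
So y_11 must be the other value — set y_11 = True.
From the singleton clause (¬y_21), y_21 = False.
From the singleton clause (¬y_31), y_31 = False.
From the singleton clause (¬y_41), y_41 = False.
Case y_22 = True:
From the singleton clause (¬y_12), y_12 = False.
From the singleton clause (¬y_32), y_32 = False.
From the singleton clause (y_33), y_33 = True.
From the singleton clause (¬y_42), y_42 = False.
From the singleton clause (y_43), y_43 = True.
That conflicts with the unit clause (¬y_43).
So y_22 must be the other value — set y_22 = False.
From the singleton clause (y_23), y_23 = True.
From the singleton clause (¬y_13), y_13 = False.
From the singleton clause (¬y_33), y_33 = False.
From the singleton clause (y_32), y_32 = True.
From the singleton clause (¬y_12), y_12 = False.
From the singleton clause (¬y_42), y_42 = False.
From the singleton clause (y_43), y_43 = True.
That conflicts with the unit clause (¬y_43).
Either choice for y_22 ends in contradiction.
Either choice for y_11 ends in contradiction.
No assignment satisfies every clause.

No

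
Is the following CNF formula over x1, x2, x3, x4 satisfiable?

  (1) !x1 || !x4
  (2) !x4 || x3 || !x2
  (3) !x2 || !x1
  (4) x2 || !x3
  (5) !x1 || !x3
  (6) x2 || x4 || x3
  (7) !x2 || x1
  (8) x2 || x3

Try x1 = false.
The clause (!x2) is unit, so x2 = false.
The clause (!x3) is unit, so x3 = false.
That conflicts with the unit clause (x3).
Undo x1 and try x1 = true.
The clause (!x4) is unit, so x4 = false.
The clause (!x2) is unit, so x2 = false.
The clause (!x3) is unit, so x3 = false.
That conflicts with the unit clause (x3).
Either choice for x1 ends in contradiction.
No assignment satisfies every clause.

No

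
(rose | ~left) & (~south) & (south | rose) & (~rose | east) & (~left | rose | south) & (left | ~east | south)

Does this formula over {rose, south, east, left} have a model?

Yes

Unit clause (~south) forces south = 0.
Unit clause (rose) forces rose = 1.
Unit clause (east) forces east = 1.
Unit clause (left) forces left = 1.
This assignment satisfies each clause.
A satisfying assignment: rose: 1; south: 0; east: 1; left: 1.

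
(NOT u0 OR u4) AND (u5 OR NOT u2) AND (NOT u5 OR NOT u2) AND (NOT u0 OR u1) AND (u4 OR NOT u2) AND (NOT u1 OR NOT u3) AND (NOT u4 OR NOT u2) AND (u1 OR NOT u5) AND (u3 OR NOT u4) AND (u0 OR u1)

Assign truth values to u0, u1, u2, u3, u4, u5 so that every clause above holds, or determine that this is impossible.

u0 ↦ false; u1 ↦ true; u2 ↦ false; u3 ↦ false; u4 ↦ false; u5 ↦ false

Case u0 = false:
The clause (u1) is unit, so u1 = true.
The clause (NOT u3) is unit, so u3 = false.
The clause (NOT u4) is unit, so u4 = false.
The clause (NOT u2) is unit, so u2 = false.
All clauses hold; u5 can take either value.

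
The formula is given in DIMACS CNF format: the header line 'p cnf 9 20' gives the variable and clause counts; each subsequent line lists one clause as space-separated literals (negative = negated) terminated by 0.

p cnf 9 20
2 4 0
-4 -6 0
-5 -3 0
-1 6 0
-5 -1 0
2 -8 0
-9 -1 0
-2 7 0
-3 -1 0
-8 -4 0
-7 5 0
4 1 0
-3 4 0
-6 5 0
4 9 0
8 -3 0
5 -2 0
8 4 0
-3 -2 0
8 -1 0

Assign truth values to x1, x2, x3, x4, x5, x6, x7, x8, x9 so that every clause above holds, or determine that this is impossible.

Suppose x2 = False.
From the singleton clause (x4), x4 = True.
From the singleton clause (¬x6), x6 = False.
From the singleton clause (¬x1), x1 = False.
From the singleton clause (¬x8), x8 = False.
From the singleton clause (¬x3), x3 = False.
Suppose x7 = False.
Every clause is now satisfied; x5, x9 are unconstrained.

x1=False, x2=False, x3=False, x4=True, x5=False, x6=False, x7=False, x8=False, x9=False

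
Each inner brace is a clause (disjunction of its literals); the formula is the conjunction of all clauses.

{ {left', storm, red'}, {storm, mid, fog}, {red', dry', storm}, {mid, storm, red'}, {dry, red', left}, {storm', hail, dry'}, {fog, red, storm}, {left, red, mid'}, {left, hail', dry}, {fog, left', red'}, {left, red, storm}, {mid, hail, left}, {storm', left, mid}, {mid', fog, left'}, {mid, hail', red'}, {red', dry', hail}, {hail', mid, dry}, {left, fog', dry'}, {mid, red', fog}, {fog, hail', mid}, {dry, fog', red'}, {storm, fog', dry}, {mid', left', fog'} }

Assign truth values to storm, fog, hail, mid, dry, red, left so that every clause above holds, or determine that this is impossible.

storm: 1,  fog: 1,  hail: 0,  mid: 0,  dry: 0,  red: 0,  left: 1

Case left = 1:
Case storm = 1:
Case hail = 0:
Unit clause (dry') forces dry = 0.
Case fog = 1:
Unit clause (red') forces red = 0.
Unit clause (mid') forces mid = 0.
Every clause now holds.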